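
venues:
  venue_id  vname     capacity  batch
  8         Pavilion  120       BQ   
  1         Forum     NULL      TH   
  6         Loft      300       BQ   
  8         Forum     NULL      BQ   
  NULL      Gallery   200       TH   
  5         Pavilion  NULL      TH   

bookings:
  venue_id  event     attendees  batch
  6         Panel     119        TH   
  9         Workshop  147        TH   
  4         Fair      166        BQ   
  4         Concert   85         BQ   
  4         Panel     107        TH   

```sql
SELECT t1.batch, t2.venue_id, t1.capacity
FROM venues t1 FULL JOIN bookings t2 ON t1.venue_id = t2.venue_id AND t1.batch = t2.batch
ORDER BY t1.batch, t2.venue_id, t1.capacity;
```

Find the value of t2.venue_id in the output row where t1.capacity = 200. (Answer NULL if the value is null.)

FULL OUTER JOIN keeps every row from both sides; unmatched rows get NULL for the other side's columns.
Matching on t1.venue_id = t2.venue_id AND t1.batch = t2.batch. A NULL in a compared column never satisfies the condition.
- t1 row (venue_id=8, batch=BQ): no match → kept, t2 columns NULL.
- t1 row (venue_id=1, batch=TH): no match → kept, t2 columns NULL.
- t1 row (venue_id=6, batch=BQ): no match → kept, t2 columns NULL.
- t1 row (venue_id=8, batch=BQ): no match → kept, t2 columns NULL.
- t1 row (venue_id=NULL, batch=TH): no match → kept, t2 columns NULL.
- t1 row (venue_id=5, batch=TH): no match → kept, t2 columns NULL.
- plus 5 unmatched t2 row(s), each kept with NULL t1 columns.

NULL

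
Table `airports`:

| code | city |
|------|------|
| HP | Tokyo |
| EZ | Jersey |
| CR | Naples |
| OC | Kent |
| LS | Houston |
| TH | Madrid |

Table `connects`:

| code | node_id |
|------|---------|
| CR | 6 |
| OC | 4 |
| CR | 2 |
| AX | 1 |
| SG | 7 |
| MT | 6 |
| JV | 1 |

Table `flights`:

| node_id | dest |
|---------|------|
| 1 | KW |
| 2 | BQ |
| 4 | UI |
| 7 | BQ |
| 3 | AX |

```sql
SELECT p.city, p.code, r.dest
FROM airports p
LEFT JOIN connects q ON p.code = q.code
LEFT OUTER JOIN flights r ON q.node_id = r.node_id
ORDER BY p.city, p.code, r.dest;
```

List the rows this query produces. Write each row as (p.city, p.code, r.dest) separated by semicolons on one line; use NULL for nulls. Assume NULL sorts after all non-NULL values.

(Houston, LS, NULL); (Jersey, EZ, NULL); (Kent, OC, UI); (Madrid, TH, NULL); (Naples, CR, BQ); (Naples, CR, NULL); (Tokyo, HP, NULL)

Joins associate left-to-right: airports LEFT JOIN connects on code gives 7 intermediate row(s).
Then LEFT JOIN `flights r` on node_id: each of those 7 rows is kept; rows whose q.node_id has no match in r get NULL for r's columns.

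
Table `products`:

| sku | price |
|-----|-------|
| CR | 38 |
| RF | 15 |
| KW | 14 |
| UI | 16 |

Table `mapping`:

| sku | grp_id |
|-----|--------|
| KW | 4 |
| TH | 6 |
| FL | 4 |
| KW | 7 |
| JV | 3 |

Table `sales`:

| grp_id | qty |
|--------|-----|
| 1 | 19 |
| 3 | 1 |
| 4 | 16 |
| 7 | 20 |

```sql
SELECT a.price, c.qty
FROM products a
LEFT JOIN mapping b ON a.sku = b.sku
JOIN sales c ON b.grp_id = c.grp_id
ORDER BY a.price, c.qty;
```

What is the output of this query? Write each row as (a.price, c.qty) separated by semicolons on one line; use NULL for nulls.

Step 1 — a LEFT JOIN b on sku → 5 row(s).
Then INNER JOIN `sales c` on grp_id: keep only rows whose b.grp_id appears in c.

(14, 16); (14, 20)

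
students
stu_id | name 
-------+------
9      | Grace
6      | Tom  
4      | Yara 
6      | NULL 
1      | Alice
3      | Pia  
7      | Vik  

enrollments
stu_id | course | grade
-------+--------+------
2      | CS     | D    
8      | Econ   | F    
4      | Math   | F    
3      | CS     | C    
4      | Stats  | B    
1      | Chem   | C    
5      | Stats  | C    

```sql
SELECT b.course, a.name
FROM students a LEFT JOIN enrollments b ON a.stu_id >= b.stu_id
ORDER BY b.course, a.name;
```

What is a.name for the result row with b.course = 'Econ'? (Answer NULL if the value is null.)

Grace

LEFT JOIN keeps every row from `students`; unmatched rows get NULL for `enrollments`'s columns.
Matching on a.stu_id >= b.stu_id.
- stu_id=9: 7 matching b row(s), so 7 row(s) emitted.
- stu_id=6: 6 matching b row(s), so 6 row(s) emitted.
- stu_id=4: 5 matching b row(s), so 5 row(s) emitted.
- stu_id=6: 6 matching b row(s), so 6 row(s) emitted.
- stu_id=1: 1 matching b row(s), so 1 row(s) emitted.
- stu_id=3: 3 matching b row(s), so 3 row(s) emitted.
- stu_id=7: 6 matching b row(s), so 6 row(s) emitted.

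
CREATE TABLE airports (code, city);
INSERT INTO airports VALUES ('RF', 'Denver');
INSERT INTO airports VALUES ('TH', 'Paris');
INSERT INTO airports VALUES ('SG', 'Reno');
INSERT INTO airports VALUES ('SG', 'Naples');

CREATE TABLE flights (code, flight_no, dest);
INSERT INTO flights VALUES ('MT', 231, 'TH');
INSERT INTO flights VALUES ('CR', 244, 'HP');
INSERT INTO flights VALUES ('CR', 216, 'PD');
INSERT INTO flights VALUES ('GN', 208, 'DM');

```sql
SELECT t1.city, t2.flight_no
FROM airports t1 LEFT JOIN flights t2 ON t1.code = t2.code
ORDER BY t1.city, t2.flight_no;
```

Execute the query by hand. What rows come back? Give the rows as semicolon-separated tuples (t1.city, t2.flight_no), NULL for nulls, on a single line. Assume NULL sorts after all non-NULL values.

(Denver, NULL); (Naples, NULL); (Paris, NULL); (Reno, NULL)

LEFT JOIN keeps every row from `airports`; unmatched rows get NULL for `flights`'s columns.
Matching on t1.code = t2.code.
- t1 row (code=RF): no match → kept, t2 columns NULL.
- t1 row (code=TH): no match → kept, t2 columns NULL.
- t1 row (code=SG): no match → kept, t2 columns NULL.
- t1 row (code=SG): no match → kept, t2 columns NULL.
After projecting and ordering:
t1.city | t2.flight_no
Denver | NULL
Naples | NULL
Paris | NULL
Reno | NULL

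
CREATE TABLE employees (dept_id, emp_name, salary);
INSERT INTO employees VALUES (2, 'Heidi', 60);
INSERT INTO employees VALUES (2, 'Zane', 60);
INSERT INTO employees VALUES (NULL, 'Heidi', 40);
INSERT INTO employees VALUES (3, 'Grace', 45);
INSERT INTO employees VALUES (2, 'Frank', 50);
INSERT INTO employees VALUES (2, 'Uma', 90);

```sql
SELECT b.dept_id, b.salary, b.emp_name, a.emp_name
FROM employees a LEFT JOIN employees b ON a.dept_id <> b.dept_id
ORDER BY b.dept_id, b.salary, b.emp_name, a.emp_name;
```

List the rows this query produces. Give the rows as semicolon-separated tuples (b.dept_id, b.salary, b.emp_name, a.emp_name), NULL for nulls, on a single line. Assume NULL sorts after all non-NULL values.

LEFT JOIN keeps every row from `employees a`; unmatched rows get NULL for `employees b`'s columns.
Matching on a.dept_id <> b.dept_id. A NULL in a compared column never satisfies the condition.
- a row (dept_id=2): matches 1 b row(s) → 1 output row(s).
- a row (dept_id=2): matches 1 b row(s) → 1 output row(s).
- a row (dept_id=NULL): no match → kept, b columns NULL.
- a row (dept_id=3): matches 4 b row(s) → 4 output row(s).
- a row (dept_id=2): matches 1 b row(s) → 1 output row(s).
- a row (dept_id=2): matches 1 b row(s) → 1 output row(s).
After projecting and ordering:
b.dept_id | b.salary | b.emp_name | a.emp_name
2 | 50 | Frank | Grace
2 | 60 | Heidi | Grace
2 | 60 | Zane | Grace
2 | 90 | Uma | Grace
3 | 45 | Grace | Frank
3 | 45 | Grace | Heidi
3 | 45 | Grace | Uma
3 | 45 | Grace | Zane
NULL | NULL | NULL | Heidi

(2, 50, Frank, Grace); (2, 60, Heidi, Grace); (2, 60, Zane, Grace); (2, 90, Uma, Grace); (3, 45, Grace, Frank); (3, 45, Grace, Heidi); (3, 45, Grace, Uma); (3, 45, Grace, Zane); (NULL, NULL, NULL, Heidi)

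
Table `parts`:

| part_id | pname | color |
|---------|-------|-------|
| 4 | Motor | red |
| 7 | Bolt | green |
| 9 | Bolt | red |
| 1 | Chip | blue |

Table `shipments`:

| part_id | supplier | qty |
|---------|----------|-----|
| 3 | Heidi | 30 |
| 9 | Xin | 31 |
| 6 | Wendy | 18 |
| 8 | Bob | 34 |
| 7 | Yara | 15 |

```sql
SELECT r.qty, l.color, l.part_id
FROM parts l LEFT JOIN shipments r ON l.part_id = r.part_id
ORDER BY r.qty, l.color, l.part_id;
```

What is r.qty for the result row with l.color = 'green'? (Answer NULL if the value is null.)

LEFT JOIN keeps every row from `parts`; unmatched rows get NULL for `shipments`'s columns.
Matching on l.part_id = r.part_id.
- l[0] part_id=4 → no match; kept with NULLs on the r side.
- l[1] part_id=7 → 1 match(es) in r → 1 row(s).
- l[2] part_id=9 → 1 match(es) in r → 1 row(s).
- l[3] part_id=1 → no match; kept with NULLs on the r side.

15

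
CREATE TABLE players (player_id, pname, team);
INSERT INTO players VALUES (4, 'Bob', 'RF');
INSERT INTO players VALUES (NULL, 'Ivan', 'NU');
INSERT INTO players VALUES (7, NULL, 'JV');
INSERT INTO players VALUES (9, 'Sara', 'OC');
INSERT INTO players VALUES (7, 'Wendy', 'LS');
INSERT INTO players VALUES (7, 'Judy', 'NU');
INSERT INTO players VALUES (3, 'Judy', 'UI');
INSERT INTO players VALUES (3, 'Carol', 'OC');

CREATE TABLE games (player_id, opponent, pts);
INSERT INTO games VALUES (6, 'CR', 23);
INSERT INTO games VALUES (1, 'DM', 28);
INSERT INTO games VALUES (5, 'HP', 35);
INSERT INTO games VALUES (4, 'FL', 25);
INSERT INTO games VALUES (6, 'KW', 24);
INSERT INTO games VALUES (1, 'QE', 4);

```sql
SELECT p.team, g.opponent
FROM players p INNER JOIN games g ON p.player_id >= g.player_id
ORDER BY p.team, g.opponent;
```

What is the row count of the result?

31

INNER JOIN keeps only pairs where the ON condition holds.
Matching on p.player_id >= g.player_id. A NULL in a compared column never satisfies the condition.
Matched pairs: 31.
Total: 31 rows.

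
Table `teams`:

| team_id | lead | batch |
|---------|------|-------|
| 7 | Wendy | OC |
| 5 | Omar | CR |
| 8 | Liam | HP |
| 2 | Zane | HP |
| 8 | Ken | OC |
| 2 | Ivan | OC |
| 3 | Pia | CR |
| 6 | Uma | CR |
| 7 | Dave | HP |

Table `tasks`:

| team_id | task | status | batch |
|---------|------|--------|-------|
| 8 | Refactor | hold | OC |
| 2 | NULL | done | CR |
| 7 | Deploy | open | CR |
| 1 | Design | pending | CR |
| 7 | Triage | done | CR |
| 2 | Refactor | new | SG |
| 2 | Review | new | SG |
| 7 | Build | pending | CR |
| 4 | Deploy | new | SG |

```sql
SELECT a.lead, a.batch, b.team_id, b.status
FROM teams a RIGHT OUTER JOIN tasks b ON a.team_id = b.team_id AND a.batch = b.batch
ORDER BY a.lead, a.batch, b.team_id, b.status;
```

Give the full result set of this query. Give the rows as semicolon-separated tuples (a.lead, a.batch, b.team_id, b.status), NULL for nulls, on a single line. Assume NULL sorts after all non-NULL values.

(Ken, OC, 8, hold); (NULL, NULL, 1, pending); (NULL, NULL, 2, done); (NULL, NULL, 2, new); (NULL, NULL, 2, new); (NULL, NULL, 4, new); (NULL, NULL, 7, done); (NULL, NULL, 7, open); (NULL, NULL, 7, pending)

RIGHT JOIN keeps every row from `tasks`; unmatched rows get NULL for `teams`'s columns.
Matching on a.team_id = b.team_id AND a.batch = b.batch.
- a (team_id=7, batch=OC) has no partner in b.
- a (team_id=5, batch=CR) has no partner in b.
- a (team_id=8, batch=HP) has no partner in b.
- a (team_id=2, batch=HP) has no partner in b.
- a (team_id=8, batch=OC) pairs with 1 row(s) of b.
- a (team_id=2, batch=OC) has no partner in b.
- a (team_id=3, batch=CR) has no partner in b.
- a (team_id=6, batch=CR) has no partner in b.
- a (team_id=7, batch=HP) has no partner in b.
- 8 row(s) from b found no a partner → padded with NULL.
After projecting and ordering:
a.lead | a.batch | b.team_id | b.status
Ken | OC | 8 | hold
NULL | NULL | 1 | pending
NULL | NULL | 2 | done
NULL | NULL | 2 | new
NULL | NULL | 2 | new
NULL | NULL | 4 | new
NULL | NULL | 7 | done
NULL | NULL | 7 | open
NULL | NULL | 7 | pending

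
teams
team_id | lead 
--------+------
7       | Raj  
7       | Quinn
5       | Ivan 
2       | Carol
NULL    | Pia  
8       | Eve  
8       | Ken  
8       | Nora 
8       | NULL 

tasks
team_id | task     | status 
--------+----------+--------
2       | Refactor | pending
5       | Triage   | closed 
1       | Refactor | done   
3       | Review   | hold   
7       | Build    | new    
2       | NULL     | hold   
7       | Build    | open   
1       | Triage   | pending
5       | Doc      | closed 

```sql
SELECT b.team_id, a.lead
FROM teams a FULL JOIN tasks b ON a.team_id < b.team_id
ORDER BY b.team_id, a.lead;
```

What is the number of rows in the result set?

FULL OUTER JOIN keeps every row from both sides; unmatched rows get NULL for the other side's columns.
Matching on a.team_id < b.team_id. A NULL in a compared column never satisfies the condition.
- a[0] team_id=7 → no match; kept with NULLs on the b side.
- a[1] team_id=7 → no match; kept with NULLs on the b side.
- a[2] team_id=5 → 2 match(es) in b → 2 row(s).
- a[3] team_id=2 → 5 match(es) in b → 5 row(s).
- a[4] team_id=NULL → no match; kept with NULLs on the b side.
- a[5] team_id=8 → no match; kept with NULLs on the b side.
- a[6] team_id=8 → no match; kept with NULLs on the b side.
- a[7] team_id=8 → no match; kept with NULLs on the b side.
- a[8] team_id=8 → no match; kept with NULLs on the b side.
- plus 4 unmatched b row(s), each kept with NULL a columns.
Total: 7 matched + 11 padded = 18 rows.

18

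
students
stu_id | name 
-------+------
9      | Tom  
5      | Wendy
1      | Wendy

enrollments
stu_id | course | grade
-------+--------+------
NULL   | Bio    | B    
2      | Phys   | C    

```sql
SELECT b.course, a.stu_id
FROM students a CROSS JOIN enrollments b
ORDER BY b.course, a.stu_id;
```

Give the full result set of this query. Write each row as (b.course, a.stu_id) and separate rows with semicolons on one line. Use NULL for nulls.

(Bio, 1); (Bio, 5); (Bio, 9); (Phys, 1); (Phys, 5); (Phys, 9)

CROSS JOIN pairs every row of `students` with every row of `enrollments`: 3 × 2 = 6 rows.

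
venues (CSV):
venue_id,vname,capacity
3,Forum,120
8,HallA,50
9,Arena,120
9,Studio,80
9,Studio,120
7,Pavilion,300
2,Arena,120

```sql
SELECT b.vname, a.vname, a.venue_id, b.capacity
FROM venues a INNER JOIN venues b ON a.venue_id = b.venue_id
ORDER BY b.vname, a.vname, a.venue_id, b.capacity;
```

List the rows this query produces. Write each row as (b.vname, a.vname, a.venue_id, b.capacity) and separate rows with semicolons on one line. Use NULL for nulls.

INNER JOIN keeps only pairs where the ON condition holds.
Matching on a.venue_id = b.venue_id.
- a[0] venue_id=3 → 1 match(es) in b → 1 row(s).
- a[1] venue_id=8 → 1 match(es) in b → 1 row(s).
- a[2] venue_id=9 → 3 match(es) in b → 3 row(s).
- a[3] venue_id=9 → 3 match(es) in b → 3 row(s).
- a[4] venue_id=9 → 3 match(es) in b → 3 row(s).
- a[5] venue_id=7 → 1 match(es) in b → 1 row(s).
- a[6] venue_id=2 → 1 match(es) in b → 1 row(s).

(Arena, Arena, 2, 120); (Arena, Arena, 9, 120); (Arena, Studio, 9, 120); (Arena, Studio, 9, 120); (Forum, Forum, 3, 120); (HallA, HallA, 8, 50); (Pavilion, Pavilion, 7, 300); (Studio, Arena, 9, 80); (Studio, Arena, 9, 120); (Studio, Studio, 9, 80); (Studio, Studio, 9, 80); (Studio, Studio, 9, 120); (Studio, Studio, 9, 120)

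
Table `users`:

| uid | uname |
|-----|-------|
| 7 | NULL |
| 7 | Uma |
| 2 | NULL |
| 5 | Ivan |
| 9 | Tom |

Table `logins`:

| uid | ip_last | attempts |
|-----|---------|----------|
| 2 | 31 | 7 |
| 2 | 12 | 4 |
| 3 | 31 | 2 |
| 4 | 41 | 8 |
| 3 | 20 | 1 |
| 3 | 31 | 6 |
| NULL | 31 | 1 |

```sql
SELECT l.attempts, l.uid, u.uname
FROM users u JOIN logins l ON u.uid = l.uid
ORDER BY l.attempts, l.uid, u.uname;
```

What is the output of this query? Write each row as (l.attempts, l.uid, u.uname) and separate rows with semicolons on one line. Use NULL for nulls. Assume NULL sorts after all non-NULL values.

(4, 2, NULL); (7, 2, NULL)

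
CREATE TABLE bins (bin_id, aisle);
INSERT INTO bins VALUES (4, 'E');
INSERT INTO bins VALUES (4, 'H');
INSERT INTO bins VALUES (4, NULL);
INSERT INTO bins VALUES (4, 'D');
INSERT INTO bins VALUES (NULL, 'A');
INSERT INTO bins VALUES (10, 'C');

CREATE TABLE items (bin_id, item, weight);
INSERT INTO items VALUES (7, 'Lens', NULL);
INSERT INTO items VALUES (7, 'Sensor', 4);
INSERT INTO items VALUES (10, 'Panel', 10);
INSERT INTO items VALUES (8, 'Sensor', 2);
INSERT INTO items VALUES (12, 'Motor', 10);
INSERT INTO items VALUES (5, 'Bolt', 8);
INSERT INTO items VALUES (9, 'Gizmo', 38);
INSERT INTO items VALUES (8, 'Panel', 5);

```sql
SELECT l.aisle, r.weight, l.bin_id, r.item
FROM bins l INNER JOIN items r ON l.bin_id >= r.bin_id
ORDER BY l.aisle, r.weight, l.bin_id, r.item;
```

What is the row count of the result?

7

INNER JOIN keeps only pairs where the ON condition holds.
Matching on l.bin_id >= r.bin_id. A NULL in a compared column never satisfies the condition.
Matched pairs: 7.
Total: 7 rows.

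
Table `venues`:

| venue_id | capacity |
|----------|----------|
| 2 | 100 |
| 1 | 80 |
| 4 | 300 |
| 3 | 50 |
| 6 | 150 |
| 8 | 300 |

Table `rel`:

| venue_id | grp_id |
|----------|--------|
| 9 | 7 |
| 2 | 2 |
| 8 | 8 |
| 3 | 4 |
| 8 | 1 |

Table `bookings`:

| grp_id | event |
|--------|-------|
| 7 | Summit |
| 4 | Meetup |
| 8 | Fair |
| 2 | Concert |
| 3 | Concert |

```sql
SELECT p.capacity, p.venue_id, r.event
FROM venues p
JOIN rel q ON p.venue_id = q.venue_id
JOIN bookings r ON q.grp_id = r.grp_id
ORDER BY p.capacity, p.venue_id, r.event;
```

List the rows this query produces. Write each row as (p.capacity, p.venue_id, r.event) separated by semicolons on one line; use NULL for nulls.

(50, 3, Meetup); (100, 2, Concert); (300, 8, Fair)

Joins associate left-to-right: venues INNER JOIN rel on venue_id gives 4 intermediate row(s).
Then INNER JOIN `bookings r` on grp_id: keep only rows whose q.grp_id appears in r.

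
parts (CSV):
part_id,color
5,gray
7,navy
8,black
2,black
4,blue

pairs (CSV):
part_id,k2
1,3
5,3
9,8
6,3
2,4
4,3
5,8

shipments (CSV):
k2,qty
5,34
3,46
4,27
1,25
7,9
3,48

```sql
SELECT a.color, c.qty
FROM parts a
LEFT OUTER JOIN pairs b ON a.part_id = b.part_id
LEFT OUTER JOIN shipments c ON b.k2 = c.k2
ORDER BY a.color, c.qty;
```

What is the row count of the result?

8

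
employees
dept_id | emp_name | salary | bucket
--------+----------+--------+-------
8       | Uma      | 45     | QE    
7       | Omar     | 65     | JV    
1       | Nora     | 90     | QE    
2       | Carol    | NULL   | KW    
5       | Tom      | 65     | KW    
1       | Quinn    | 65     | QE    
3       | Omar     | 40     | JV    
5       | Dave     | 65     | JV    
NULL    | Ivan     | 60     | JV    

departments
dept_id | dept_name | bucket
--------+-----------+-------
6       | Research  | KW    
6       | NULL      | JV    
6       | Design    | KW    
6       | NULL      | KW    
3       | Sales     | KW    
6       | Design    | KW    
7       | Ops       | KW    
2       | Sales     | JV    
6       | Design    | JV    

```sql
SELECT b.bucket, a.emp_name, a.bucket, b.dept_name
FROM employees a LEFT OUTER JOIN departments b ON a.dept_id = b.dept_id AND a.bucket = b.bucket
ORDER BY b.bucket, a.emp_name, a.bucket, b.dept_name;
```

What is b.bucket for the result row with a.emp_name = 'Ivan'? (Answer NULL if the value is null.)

NULL

LEFT JOIN keeps every row from `employees`; unmatched rows get NULL for `departments`'s columns.
Matching on a.dept_id = b.dept_id AND a.bucket = b.bucket. A NULL in a compared column never satisfies the condition.
- dept_id=8, bucket=QE: no b row matches, row kept with b columns NULL.
- dept_id=7, bucket=JV: no b row matches, row kept with b columns NULL.
- dept_id=1, bucket=QE: no b row matches, row kept with b columns NULL.
- dept_id=2, bucket=KW: no b row matches, row kept with b columns NULL.
- dept_id=5, bucket=KW: no b row matches, row kept with b columns NULL.
- dept_id=1, bucket=QE: no b row matches, row kept with b columns NULL.
- dept_id=3, bucket=JV: no b row matches, row kept with b columns NULL.
- dept_id=5, bucket=JV: no b row matches, row kept with b columns NULL.
- dept_id=NULL, bucket=JV: no b row matches, row kept with b columns NULL.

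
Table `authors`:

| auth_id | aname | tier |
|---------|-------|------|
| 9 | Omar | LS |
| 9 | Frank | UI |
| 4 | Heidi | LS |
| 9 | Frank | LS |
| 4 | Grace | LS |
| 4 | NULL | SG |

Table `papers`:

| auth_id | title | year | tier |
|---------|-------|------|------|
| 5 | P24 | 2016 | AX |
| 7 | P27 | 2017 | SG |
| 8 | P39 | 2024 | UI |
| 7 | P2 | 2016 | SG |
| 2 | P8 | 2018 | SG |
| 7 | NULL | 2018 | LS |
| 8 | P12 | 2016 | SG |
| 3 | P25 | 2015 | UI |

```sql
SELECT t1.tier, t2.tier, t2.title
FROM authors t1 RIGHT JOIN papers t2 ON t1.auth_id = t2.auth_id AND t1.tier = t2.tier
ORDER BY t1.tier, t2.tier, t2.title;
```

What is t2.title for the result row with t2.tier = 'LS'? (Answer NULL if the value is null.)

NULL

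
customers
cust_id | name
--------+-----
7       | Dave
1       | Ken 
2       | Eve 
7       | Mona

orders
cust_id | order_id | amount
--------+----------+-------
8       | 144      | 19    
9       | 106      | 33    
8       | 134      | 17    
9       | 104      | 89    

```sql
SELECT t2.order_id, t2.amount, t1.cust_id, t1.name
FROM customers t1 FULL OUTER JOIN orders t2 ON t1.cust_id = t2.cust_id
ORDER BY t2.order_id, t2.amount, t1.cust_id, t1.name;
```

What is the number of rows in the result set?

FULL OUTER JOIN keeps every row from both sides; unmatched rows get NULL for the other side's columns.
Matching on t1.cust_id = t2.cust_id.
- t1[0] cust_id=7 → no match; kept with NULLs on the t2 side.
- t1[1] cust_id=1 → no match; kept with NULLs on the t2 side.
- t1[2] cust_id=2 → no match; kept with NULLs on the t2 side.
- t1[3] cust_id=7 → no match; kept with NULLs on the t2 side.
- 4 row(s) from t2 found no t1 partner → padded with NULL.
Total: 0 matched + 8 padded = 8 rows.

8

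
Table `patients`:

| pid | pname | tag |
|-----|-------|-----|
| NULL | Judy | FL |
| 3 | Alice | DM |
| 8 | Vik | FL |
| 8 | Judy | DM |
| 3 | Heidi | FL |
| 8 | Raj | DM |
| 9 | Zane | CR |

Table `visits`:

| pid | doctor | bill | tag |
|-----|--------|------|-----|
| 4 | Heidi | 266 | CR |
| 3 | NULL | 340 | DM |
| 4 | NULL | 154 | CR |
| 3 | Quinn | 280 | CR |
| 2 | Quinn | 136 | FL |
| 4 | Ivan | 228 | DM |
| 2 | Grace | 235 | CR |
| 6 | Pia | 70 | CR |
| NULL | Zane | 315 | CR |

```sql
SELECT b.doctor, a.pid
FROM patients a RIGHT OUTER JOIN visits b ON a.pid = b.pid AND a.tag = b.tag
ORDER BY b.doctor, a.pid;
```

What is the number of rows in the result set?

9

RIGHT JOIN keeps every row from `visits`; unmatched rows get NULL for `patients`'s columns.
Matching on a.pid = b.pid AND a.tag = b.tag. A NULL in a compared column never satisfies the condition.
- pid=NULL, tag=FL: no matching b row.
- pid=3, tag=DM: 1 matching b row(s), so 1 row(s) emitted.
- pid=8, tag=FL: no matching b row.
- pid=8, tag=DM: no matching b row.
- pid=3, tag=FL: no matching b row.
- pid=8, tag=DM: no matching b row.
- pid=9, tag=CR: no matching b row.
- 8 row(s) from b found no a partner → padded with NULL.
Total: 1 matched + 8 padded = 9 rows.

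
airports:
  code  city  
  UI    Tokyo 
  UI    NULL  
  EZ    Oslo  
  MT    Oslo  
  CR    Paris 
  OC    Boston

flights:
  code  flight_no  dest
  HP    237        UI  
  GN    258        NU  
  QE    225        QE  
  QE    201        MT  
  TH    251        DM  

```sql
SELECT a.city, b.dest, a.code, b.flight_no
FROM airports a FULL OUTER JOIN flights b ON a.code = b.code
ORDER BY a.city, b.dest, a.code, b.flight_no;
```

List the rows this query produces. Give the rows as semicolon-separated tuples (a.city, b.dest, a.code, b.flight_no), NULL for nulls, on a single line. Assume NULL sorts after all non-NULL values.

FULL OUTER JOIN keeps every row from both sides; unmatched rows get NULL for the other side's columns.
Matching on a.code = b.code.
Matched pairs: 0; unmatched a rows kept: 6; unmatched b rows kept: 5.

(Boston, NULL, OC, NULL); (Oslo, NULL, EZ, NULL); (Oslo, NULL, MT, NULL); (Paris, NULL, CR, NULL); (Tokyo, NULL, UI, NULL); (NULL, DM, NULL, 251); (NULL, MT, NULL, 201); (NULL, NU, NULL, 258); (NULL, QE, NULL, 225); (NULL, UI, NULL, 237); (NULL, NULL, UI, NULL)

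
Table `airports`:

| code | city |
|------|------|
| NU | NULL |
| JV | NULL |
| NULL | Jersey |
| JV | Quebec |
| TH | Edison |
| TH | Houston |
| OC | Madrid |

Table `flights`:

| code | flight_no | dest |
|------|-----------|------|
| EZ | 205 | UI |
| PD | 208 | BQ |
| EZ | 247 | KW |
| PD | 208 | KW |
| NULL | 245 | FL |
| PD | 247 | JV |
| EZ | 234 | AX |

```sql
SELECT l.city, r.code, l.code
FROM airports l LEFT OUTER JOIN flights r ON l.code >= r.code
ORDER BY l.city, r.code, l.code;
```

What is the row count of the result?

25

LEFT JOIN keeps every row from `airports`; unmatched rows get NULL for `flights`'s columns.
Matching on l.code >= r.code. A NULL in a compared column never satisfies the condition.
- l[0] code=NU → 3 match(es) in r → 3 row(s).
- l[1] code=JV → 3 match(es) in r → 3 row(s).
- l[2] code=NULL → no match; kept with NULLs on the r side.
- l[3] code=JV → 3 match(es) in r → 3 row(s).
- l[4] code=TH → 6 match(es) in r → 6 row(s).
- l[5] code=TH → 6 match(es) in r → 6 row(s).
- l[6] code=OC → 3 match(es) in r → 3 row(s).
Total: 24 matched + 1 padded = 25 rows.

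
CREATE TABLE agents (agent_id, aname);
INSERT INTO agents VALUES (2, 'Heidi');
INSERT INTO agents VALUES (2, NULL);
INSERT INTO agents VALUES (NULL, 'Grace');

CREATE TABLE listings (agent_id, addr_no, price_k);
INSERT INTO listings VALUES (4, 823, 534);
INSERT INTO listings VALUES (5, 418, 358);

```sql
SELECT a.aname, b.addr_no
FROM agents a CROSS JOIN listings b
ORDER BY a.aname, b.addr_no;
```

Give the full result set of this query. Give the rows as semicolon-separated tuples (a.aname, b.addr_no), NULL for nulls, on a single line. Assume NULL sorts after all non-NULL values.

CROSS JOIN pairs every row of `agents` with every row of `listings`: 3 × 2 = 6 rows.
After projecting and ordering:
a.aname | b.addr_no
Grace | 418
Grace | 823
Heidi | 418
Heidi | 823
NULL | 418
NULL | 823

(Grace, 418); (Grace, 823); (Heidi, 418); (Heidi, 823); (NULL, 418); (NULL, 823)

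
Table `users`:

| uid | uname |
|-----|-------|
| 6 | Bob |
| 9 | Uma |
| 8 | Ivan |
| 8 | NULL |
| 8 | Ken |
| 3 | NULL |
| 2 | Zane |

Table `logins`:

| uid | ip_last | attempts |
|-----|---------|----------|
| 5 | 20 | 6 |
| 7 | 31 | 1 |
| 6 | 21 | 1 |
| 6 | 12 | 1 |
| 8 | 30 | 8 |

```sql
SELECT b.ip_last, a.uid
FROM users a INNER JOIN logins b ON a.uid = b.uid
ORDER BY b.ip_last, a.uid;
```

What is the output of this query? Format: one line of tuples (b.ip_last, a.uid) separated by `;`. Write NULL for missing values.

INNER JOIN keeps only pairs where the ON condition holds.
Matching on a.uid = b.uid.
- uid=6: 2 matching b row(s), so 2 row(s) emitted.
- uid=9: no matching b row, dropped.
- uid=8: 1 matching b row(s), so 1 row(s) emitted.
- uid=8: 1 matching b row(s), so 1 row(s) emitted.
- uid=8: 1 matching b row(s), so 1 row(s) emitted.
- uid=3: no matching b row, dropped.
- uid=2: no matching b row, dropped.
After projecting and ordering:
b.ip_last | a.uid
12 | 6
21 | 6
30 | 8
30 | 8
30 | 8

(12, 6); (21, 6); (30, 8); (30, 8); (30, 8)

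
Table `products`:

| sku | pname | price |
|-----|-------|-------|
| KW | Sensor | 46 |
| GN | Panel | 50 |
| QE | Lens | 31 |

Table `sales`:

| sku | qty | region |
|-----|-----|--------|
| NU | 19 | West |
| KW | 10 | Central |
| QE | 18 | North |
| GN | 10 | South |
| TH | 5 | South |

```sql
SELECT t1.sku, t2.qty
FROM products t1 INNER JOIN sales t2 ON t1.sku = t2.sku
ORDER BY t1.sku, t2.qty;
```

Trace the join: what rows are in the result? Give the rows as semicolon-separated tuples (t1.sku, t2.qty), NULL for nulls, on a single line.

(GN, 10); (KW, 10); (QE, 18)

INNER JOIN keeps only pairs where the ON condition holds.
Matching on t1.sku = t2.sku.
- t1[0] sku=KW → 1 match(es) in t2 → 1 row(s).
- t1[1] sku=GN → 1 match(es) in t2 → 1 row(s).
- t1[2] sku=QE → 1 match(es) in t2 → 1 row(s).
After projecting and ordering:
t1.sku | t2.qty
GN | 10
KW | 10
QE | 18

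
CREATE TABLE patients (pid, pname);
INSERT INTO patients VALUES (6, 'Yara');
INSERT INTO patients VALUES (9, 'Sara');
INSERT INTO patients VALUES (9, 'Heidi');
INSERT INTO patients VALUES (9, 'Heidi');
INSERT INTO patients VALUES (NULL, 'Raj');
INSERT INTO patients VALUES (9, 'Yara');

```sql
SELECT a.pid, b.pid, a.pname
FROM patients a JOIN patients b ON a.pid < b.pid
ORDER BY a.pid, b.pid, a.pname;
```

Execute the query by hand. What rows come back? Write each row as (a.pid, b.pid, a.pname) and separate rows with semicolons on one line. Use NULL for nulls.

INNER JOIN keeps only pairs where the ON condition holds.
Matching on a.pid < b.pid. A NULL in a compared column never satisfies the condition.
- a (pid=6) pairs with 4 row(s) of b.
- a (pid=9) has no partner → excluded.
- a (pid=9) has no partner → excluded.
- a (pid=9) has no partner → excluded.
- a (pid=NULL) has no partner → excluded.
- a (pid=9) has no partner → excluded.
After projecting and ordering:
a.pid | b.pid | a.pname
6 | 9 | Yara
6 | 9 | Yara
6 | 9 | Yara
6 | 9 | Yara

(6, 9, Yara); (6, 9, Yara); (6, 9, Yara); (6, 9, Yara)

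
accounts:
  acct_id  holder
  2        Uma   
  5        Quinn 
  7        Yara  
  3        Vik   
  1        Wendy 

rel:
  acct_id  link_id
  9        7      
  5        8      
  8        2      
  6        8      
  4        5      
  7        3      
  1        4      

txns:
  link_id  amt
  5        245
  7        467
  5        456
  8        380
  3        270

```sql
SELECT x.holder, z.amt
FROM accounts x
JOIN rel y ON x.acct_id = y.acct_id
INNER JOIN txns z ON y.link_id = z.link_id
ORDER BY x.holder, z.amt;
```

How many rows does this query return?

Step 1 — x INNER JOIN y on acct_id → 3 row(s).
Then INNER JOIN `txns z` on link_id: keep only rows whose y.link_id appears in z.
Result: 2 row(s).

2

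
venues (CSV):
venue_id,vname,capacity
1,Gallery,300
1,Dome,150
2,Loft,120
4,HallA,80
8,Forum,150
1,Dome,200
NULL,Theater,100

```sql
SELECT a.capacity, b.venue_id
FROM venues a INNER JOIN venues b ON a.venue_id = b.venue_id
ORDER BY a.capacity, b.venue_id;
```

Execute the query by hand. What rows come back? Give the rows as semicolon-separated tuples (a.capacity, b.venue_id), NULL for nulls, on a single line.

(80, 4); (120, 2); (150, 1); (150, 1); (150, 1); (150, 8); (200, 1); (200, 1); (200, 1); (300, 1); (300, 1); (300, 1)

INNER JOIN keeps only pairs where the ON condition holds.
Matching on a.venue_id = b.venue_id. A NULL in a compared column never satisfies the condition.
- a (venue_id=1) pairs with 3 row(s) of b.
- a (venue_id=1) pairs with 3 row(s) of b.
- a (venue_id=2) pairs with 1 row(s) of b.
- a (venue_id=4) pairs with 1 row(s) of b.
- a (venue_id=8) pairs with 1 row(s) of b.
- a (venue_id=1) pairs with 3 row(s) of b.
- a (venue_id=NULL) has no partner → excluded.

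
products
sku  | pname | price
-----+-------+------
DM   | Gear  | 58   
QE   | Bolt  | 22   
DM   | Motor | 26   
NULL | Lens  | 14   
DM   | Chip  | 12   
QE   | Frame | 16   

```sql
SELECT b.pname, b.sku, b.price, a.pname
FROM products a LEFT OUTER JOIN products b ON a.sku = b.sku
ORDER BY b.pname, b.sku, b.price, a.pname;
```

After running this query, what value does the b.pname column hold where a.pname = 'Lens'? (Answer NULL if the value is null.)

LEFT JOIN keeps every row from `products a`; unmatched rows get NULL for `products b`'s columns.
Matching on a.sku = b.sku. A NULL in a compared column never satisfies the condition.
- sku=DM: 3 matching b row(s), so 3 row(s) emitted.
- sku=QE: 2 matching b row(s), so 2 row(s) emitted.
- sku=DM: 3 matching b row(s), so 3 row(s) emitted.
- sku=NULL: no b row matches, row kept with b columns NULL.
- sku=DM: 3 matching b row(s), so 3 row(s) emitted.
- sku=QE: 2 matching b row(s), so 2 row(s) emitted.

NULL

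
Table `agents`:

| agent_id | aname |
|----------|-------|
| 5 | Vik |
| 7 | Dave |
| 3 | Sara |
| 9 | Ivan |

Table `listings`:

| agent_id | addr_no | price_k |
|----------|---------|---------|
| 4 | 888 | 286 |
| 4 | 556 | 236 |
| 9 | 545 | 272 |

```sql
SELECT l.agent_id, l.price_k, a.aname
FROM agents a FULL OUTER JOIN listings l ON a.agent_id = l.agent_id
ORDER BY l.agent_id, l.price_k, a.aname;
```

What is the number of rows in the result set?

FULL OUTER JOIN keeps every row from both sides; unmatched rows get NULL for the other side's columns.
Matching on a.agent_id = l.agent_id.
Matched pairs: 1; unmatched a rows kept: 3; unmatched l rows kept: 2.
Total: 1 matched + 5 padded = 6 rows.

6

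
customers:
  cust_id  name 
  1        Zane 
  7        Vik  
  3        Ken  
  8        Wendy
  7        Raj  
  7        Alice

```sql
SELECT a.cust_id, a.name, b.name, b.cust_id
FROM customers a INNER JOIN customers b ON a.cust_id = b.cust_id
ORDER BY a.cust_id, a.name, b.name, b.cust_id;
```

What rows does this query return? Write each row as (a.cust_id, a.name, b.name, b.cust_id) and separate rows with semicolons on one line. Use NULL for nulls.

(1, Zane, Zane, 1); (3, Ken, Ken, 3); (7, Alice, Alice, 7); (7, Alice, Raj, 7); (7, Alice, Vik, 7); (7, Raj, Alice, 7); (7, Raj, Raj, 7); (7, Raj, Vik, 7); (7, Vik, Alice, 7); (7, Vik, Raj, 7); (7, Vik, Vik, 7); (8, Wendy, Wendy, 8)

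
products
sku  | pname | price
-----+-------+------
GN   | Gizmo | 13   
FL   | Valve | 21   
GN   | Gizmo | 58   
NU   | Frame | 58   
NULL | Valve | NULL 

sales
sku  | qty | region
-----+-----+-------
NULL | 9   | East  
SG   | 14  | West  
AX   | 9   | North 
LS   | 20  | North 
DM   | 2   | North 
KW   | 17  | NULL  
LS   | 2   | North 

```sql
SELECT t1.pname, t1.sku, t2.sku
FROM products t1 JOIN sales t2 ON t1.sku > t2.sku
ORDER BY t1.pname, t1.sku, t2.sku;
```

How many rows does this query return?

INNER JOIN keeps only pairs where the ON condition holds.
Matching on t1.sku > t2.sku. A NULL in a compared column never satisfies the condition.
- sku=GN: 2 matching t2 row(s), so 2 row(s) emitted.
- sku=FL: 2 matching t2 row(s), so 2 row(s) emitted.
- sku=GN: 2 matching t2 row(s), so 2 row(s) emitted.
- sku=NU: 5 matching t2 row(s), so 5 row(s) emitted.
- sku=NULL: no matching t2 row, dropped.
Total: 11 rows.

11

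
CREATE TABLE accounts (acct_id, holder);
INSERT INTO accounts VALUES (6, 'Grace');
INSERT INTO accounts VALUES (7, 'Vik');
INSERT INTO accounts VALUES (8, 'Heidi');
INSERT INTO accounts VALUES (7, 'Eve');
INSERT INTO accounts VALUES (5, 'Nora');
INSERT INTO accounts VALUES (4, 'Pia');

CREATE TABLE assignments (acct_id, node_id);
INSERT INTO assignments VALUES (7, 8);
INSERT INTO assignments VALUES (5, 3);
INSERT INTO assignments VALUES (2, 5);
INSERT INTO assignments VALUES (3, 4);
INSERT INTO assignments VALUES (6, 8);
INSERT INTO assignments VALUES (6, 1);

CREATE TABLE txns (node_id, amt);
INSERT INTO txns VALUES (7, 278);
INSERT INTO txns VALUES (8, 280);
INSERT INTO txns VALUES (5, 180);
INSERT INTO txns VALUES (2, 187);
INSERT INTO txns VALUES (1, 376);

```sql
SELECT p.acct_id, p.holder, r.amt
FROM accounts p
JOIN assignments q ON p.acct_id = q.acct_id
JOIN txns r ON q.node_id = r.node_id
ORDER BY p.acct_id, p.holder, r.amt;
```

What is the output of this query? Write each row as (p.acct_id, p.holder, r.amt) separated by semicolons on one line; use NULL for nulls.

(6, Grace, 280); (6, Grace, 376); (7, Eve, 280); (7, Vik, 280)

Evaluate left to right. First `accounts p INNER JOIN assignments q` on acct_id: 5 row(s).
Then INNER JOIN `txns r` on node_id: keep only rows whose q.node_id appears in r.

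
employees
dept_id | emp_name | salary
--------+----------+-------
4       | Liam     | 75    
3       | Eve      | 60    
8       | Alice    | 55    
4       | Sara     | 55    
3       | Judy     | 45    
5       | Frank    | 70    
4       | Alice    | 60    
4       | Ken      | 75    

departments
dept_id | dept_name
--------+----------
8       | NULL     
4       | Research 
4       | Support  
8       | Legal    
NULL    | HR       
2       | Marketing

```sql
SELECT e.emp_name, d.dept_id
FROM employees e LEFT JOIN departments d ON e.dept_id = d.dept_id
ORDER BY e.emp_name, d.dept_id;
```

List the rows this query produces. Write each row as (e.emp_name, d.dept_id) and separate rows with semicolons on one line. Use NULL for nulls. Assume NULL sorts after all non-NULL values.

(Alice, 4); (Alice, 4); (Alice, 8); (Alice, 8); (Eve, NULL); (Frank, NULL); (Judy, NULL); (Ken, 4); (Ken, 4); (Liam, 4); (Liam, 4); (Sara, 4); (Sara, 4)

LEFT JOIN keeps every row from `employees`; unmatched rows get NULL for `departments`'s columns.
Matching on e.dept_id = d.dept_id. A NULL in a compared column never satisfies the condition.
Matched pairs: 10; unmatched e rows kept: 3.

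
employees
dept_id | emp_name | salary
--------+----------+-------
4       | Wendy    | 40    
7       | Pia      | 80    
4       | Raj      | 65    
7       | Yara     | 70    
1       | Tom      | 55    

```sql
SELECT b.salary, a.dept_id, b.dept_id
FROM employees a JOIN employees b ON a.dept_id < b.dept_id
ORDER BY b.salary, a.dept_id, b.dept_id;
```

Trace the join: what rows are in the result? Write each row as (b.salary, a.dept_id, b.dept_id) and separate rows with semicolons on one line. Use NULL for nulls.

(40, 1, 4); (65, 1, 4); (70, 1, 7); (70, 4, 7); (70, 4, 7); (80, 1, 7); (80, 4, 7); (80, 4, 7)

INNER JOIN keeps only pairs where the ON condition holds.
Matching on a.dept_id < b.dept_id.
- a (dept_id=4) pairs with 2 row(s) of b.
- a (dept_id=7) has no partner → excluded.
- a (dept_id=4) pairs with 2 row(s) of b.
- a (dept_id=7) has no partner → excluded.
- a (dept_id=1) pairs with 4 row(s) of b.
After projecting and ordering:
b.salary | a.dept_id | b.dept_id
40 | 1 | 4
65 | 1 | 4
70 | 1 | 7
70 | 4 | 7
70 | 4 | 7
80 | 1 | 7
80 | 4 | 7
80 | 4 | 7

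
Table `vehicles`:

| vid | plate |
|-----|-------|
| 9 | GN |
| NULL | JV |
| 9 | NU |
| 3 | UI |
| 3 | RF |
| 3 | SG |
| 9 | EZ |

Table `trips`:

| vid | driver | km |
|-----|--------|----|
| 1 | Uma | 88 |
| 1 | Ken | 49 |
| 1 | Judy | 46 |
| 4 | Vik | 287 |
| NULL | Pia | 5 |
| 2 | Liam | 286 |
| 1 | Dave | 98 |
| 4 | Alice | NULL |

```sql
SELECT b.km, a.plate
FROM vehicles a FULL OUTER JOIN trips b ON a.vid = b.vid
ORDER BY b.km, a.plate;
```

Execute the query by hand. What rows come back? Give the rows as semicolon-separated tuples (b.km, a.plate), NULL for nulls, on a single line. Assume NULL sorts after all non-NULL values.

(5, NULL); (46, NULL); (49, NULL); (88, NULL); (98, NULL); (286, NULL); (287, NULL); (NULL, EZ); (NULL, GN); (NULL, JV); (NULL, NU); (NULL, RF); (NULL, SG); (NULL, UI); (NULL, NULL)

FULL OUTER JOIN keeps every row from both sides; unmatched rows get NULL for the other side's columns.
Matching on a.vid = b.vid. A NULL in a compared column never satisfies the condition.
Matched pairs: 0; unmatched a rows kept: 7; unmatched b rows kept: 8.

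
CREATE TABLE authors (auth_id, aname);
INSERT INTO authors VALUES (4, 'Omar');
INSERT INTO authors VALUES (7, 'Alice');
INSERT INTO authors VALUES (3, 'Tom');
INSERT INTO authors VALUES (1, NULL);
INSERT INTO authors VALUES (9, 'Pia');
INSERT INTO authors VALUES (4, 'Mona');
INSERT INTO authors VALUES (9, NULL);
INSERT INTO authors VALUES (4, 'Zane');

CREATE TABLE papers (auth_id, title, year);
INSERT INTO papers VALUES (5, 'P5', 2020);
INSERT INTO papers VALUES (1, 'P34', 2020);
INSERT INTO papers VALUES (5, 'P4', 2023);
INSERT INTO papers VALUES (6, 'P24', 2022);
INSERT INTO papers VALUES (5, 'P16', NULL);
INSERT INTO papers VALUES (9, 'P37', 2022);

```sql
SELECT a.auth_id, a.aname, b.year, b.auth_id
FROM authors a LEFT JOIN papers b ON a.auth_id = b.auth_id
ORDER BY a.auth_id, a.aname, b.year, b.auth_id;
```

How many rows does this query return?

LEFT JOIN keeps every row from `authors`; unmatched rows get NULL for `papers`'s columns.
Matching on a.auth_id = b.auth_id.
- auth_id=4: no b row matches, row kept with b columns NULL.
- auth_id=7: no b row matches, row kept with b columns NULL.
- auth_id=3: no b row matches, row kept with b columns NULL.
- auth_id=1: 1 matching b row(s), so 1 row(s) emitted.
- auth_id=9: 1 matching b row(s), so 1 row(s) emitted.
- auth_id=4: no b row matches, row kept with b columns NULL.
- auth_id=9: 1 matching b row(s), so 1 row(s) emitted.
- auth_id=4: no b row matches, row kept with b columns NULL.
Total: 3 matched + 5 padded = 8 rows.

8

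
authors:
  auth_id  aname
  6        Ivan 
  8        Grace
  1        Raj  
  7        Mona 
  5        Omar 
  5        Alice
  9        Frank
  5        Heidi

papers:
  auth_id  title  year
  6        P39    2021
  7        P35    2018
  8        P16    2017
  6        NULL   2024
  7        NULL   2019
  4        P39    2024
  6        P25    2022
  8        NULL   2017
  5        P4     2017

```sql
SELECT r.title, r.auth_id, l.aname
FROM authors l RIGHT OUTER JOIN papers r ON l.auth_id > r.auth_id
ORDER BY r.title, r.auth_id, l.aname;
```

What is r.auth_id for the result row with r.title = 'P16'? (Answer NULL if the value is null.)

8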